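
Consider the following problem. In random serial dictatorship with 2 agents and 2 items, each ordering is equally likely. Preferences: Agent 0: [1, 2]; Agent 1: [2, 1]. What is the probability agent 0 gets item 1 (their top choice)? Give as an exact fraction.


Step 1: Agent 0 wants item 1
Step 2: There are 2 possible orderings of agents
Step 3: In 2 orderings, agent 0 gets item 1
Step 4: Probability = 2/2 = 1

1


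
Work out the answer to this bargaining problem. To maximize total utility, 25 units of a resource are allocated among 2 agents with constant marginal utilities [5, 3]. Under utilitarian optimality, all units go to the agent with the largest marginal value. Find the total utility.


Step 1: The marginal utilities are [5, 3]
Step 2: The highest marginal utility is 5
Step 3: All 25 units go to that agent
Step 4: Total utility = 5 * 25 = 125

125


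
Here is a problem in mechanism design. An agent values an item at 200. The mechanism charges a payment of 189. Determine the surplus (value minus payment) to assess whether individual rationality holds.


Step 1: Surplus = value - payment = 200 - 189 = 11
Step 2: IR is satisfied (surplus >= 0)

11


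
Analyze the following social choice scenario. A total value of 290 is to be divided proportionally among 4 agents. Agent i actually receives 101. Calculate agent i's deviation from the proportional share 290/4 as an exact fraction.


Step 1: Proportional share = 290/4 = 145/2
Step 2: Agent's actual allocation = 101
Step 3: Excess = 101 - 145/2 = 57/2

57/2


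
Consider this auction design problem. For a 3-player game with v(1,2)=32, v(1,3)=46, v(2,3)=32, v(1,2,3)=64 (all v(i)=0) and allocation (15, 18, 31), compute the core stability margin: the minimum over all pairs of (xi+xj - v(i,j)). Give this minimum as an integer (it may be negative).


Step 1: Slack for coalition (1,2): x1+x2 - v12 = 33 - 32 = 1
Step 2: Slack for coalition (1,3): x1+x3 - v13 = 46 - 46 = 0
Step 3: Slack for coalition (2,3): x2+x3 - v23 = 49 - 32 = 17
Step 4: Minimum slack = min(1, 0, 17) = 0, attained by (1,3); no pair can gain by deviating, so the allocation is in the core

0


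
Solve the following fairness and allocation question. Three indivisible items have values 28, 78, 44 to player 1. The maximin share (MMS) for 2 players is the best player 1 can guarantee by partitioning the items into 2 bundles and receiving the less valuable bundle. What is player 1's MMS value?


Step 1: Item values = 28, 78, 44
Step 2: Enumerate all 2-bundle partitions and take the smaller bundle:
  Partition 1: {28} vs {78,44} -> bundles 28, 122; min = 28
  Partition 2: {78} vs {28,44} -> bundles 78, 72; min = 72
  Partition 3: {44} vs {28,78} -> bundles 44, 106; min = 44
Step 3: MMS = max(28, 72, 44) = 72

72


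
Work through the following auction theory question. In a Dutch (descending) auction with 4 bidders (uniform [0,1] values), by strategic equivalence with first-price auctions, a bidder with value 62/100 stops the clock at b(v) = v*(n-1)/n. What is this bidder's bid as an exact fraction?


Step 1: Dutch auctions are strategically equivalent to first-price auctions
Step 2: The equilibrium bid is b(v) = v*(n-1)/n
Step 3: b = 31/50 * 3/4
Step 4: b = 93/200

93/200


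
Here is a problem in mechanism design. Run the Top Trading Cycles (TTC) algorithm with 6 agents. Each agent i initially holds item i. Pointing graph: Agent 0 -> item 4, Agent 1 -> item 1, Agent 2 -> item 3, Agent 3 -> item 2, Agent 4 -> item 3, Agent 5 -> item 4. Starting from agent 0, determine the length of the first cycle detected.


Step 1: Trace the pointer graph from agent 0: 0 -> 4 -> 3 -> 2 -> 3
Step 2: A cycle is detected when we revisit agent 3
Step 3: The cycle is: 3 -> 2 -> 3
Step 4: Cycle length = 2

2


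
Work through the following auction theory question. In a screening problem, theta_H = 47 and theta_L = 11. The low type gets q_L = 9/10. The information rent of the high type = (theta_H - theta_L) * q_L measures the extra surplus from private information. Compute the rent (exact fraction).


Step 1: theta_H - theta_L = 47 - 11 = 36
Step 2: Information rent = (theta_H - theta_L) * q_L
Step 3: = 36 * 9/10
Step 4: = 162/5

162/5


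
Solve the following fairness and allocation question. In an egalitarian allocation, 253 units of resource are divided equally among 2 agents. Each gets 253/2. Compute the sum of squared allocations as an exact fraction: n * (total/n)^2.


Step 1: Each agent's share = 253/2
Step 2: Square of each share = (253/2)^2 = 64009/4
Step 3: Sum of squares = 2 * 64009/4 = 64009/2

64009/2


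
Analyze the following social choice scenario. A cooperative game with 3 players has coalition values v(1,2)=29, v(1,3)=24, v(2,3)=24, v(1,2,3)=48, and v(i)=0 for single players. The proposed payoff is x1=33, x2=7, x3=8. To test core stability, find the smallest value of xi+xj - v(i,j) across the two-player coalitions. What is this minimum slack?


Step 1: Slack for coalition (1,2): x1+x2 - v12 = 40 - 29 = 11
Step 2: Slack for coalition (1,3): x1+x3 - v13 = 41 - 24 = 17
Step 3: Slack for coalition (2,3): x2+x3 - v23 = 15 - 24 = -9
Step 4: Minimum slack = min(11, 17, -9) = -9, attained by (2,3); coalition (2,3) can block (slack < 0), so the allocation is not in the core

-9


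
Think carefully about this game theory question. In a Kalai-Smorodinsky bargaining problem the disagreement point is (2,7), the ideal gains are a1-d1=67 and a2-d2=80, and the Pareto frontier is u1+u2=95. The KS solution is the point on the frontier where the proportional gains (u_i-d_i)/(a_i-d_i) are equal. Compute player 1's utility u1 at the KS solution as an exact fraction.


Step 1: At the KS point, (u1-d1)/r1 = (u2-d2)/r2 = t and u1+u2 = 95
Step 2: u1 = d1 + r1*t and u2 = d2 + r2*t, so (d1 + r1*t) + (d2 + r2*t) = 95
Step 3: t = (95 - 2 - 7)/(67 + 80) = 86/147
Step 4: u1 = d1 + r1*t = 2 + 67 * 86/147 = 6056/147
Step 5: (Check: u2 = d2 + r2*t = 7909/147; u1+u2 = 6056/147 + 7909/147 = 95, on the frontier.)

6056/147


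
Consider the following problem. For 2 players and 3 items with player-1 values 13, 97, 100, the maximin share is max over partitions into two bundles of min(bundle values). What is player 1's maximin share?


Step 1: Item values = 13, 97, 100
Step 2: Enumerate all 2-bundle partitions and take the smaller bundle:
  Partition 1: {13} vs {97,100} -> bundles 13, 197; min = 13
  Partition 2: {97} vs {13,100} -> bundles 97, 113; min = 97
  Partition 3: {100} vs {13,97} -> bundles 100, 110; min = 100
Step 3: MMS = max(13, 97, 100) = 100

100


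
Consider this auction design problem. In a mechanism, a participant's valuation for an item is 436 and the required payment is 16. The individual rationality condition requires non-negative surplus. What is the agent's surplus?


Step 1: Surplus = value - payment = 436 - 16 = 420
Step 2: IR is satisfied (surplus >= 0)

420


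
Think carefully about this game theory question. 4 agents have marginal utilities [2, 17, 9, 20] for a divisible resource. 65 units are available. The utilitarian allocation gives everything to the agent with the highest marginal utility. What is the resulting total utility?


Step 1: The marginal utilities are [2, 17, 9, 20]
Step 2: The highest marginal utility is 20
Step 3: All 65 units go to that agent
Step 4: Total utility = 20 * 65 = 1300

1300


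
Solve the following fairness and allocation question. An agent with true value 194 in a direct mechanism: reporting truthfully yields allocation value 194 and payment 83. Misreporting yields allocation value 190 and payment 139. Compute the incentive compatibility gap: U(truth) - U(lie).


Step 1: U(truth) = value - payment = 194 - 83 = 111
Step 2: U(lie) = allocation - payment = 190 - 139 = 51
Step 3: IC gap = 111 - 51 = 60

60


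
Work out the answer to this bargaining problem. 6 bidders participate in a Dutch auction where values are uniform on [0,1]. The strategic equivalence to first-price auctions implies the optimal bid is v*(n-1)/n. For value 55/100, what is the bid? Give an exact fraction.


Step 1: Dutch auctions are strategically equivalent to first-price auctions
Step 2: The equilibrium bid is b(v) = v*(n-1)/n
Step 3: b = 11/20 * 5/6
Step 4: b = 11/24

11/24


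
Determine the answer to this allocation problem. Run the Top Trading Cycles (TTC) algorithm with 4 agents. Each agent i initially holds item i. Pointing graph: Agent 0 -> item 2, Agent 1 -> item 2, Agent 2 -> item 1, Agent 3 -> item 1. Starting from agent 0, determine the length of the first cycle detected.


Step 1: Trace the pointer graph from agent 0: 0 -> 2 -> 1 -> 2
Step 2: A cycle is detected when we revisit agent 2
Step 3: The cycle is: 2 -> 1 -> 2
Step 4: Cycle length = 2

2


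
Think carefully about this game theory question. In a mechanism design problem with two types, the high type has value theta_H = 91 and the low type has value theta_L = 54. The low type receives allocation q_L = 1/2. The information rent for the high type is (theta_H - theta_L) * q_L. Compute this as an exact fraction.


Step 1: theta_H - theta_L = 91 - 54 = 37
Step 2: Information rent = (theta_H - theta_L) * q_L
Step 3: = 37 * 1/2
Step 4: = 37/2

37/2


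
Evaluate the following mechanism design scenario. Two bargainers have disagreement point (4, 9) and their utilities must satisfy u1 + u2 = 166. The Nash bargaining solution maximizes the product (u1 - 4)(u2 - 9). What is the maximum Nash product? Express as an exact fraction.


Step 1: The Nash solution splits surplus symmetrically above the disagreement point
Step 2: u1 = (total + d1 - d2)/2 = (166 + 4 - 9)/2 = 161/2
Step 3: u2 = (total - d1 + d2)/2 = (166 - 4 + 9)/2 = 171/2
Step 4: Nash product = (161/2 - 4) * (171/2 - 9)
Step 5: = 153/2 * 153/2 = 23409/4

23409/4


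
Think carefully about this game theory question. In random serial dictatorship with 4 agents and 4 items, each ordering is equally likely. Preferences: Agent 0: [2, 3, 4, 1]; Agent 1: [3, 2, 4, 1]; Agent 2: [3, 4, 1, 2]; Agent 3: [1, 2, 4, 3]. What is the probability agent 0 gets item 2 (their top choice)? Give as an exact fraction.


Step 1: Agent 0 wants item 2
Step 2: There are 24 possible orderings of agents
Step 3: In 20 orderings, agent 0 gets item 2
Step 4: Probability = 20/24 = 5/6

5/6


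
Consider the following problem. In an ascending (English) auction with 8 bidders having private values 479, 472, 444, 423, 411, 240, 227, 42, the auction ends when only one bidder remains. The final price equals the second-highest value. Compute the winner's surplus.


Step 1: Identify the highest value: 479
Step 2: Identify the second-highest value: 472
Step 3: The final price = second-highest value = 472
Step 4: Surplus = 479 - 472 = 7

7


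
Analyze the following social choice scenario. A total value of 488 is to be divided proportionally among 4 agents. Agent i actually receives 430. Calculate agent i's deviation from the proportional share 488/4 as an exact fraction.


Step 1: Proportional share = 488/4 = 122
Step 2: Agent's actual allocation = 430
Step 3: Excess = 430 - 122 = 308

308


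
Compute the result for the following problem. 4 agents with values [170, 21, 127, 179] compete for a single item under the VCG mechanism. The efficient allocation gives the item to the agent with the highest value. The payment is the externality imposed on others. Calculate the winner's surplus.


Step 1: The winner is the agent with the highest value: agent 3 with value 179
Step 2: Values of other agents: [170, 21, 127]
Step 3: VCG payment = max of others' values = 170
Step 4: Surplus = 179 - 170 = 9

9


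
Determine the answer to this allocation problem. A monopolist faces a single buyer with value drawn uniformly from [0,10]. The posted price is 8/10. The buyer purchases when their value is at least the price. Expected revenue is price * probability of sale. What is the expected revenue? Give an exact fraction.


Step 1: Posted price r = 4/5, value support [0,10]
Step 2: P(v >= r) = (10 - 4/5)/10 = 23/25
Step 3: Expected revenue = r * P(v >= r) = 4/5 * 23/25
Step 4: Revenue = 92/125

92/125


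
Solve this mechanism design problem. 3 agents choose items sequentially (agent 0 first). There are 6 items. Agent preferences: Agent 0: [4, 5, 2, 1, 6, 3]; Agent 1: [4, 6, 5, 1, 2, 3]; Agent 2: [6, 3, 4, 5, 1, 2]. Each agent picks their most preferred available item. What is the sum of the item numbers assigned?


Step 1: Agent 0 picks item 4
Step 2: Agent 1 picks item 6
Step 3: Agent 2 picks item 3
Step 4: Sum = 4 + 6 + 3 = 13

13


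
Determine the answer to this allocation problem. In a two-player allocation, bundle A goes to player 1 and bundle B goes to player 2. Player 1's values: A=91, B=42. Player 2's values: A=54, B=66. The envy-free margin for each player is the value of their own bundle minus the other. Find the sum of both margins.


Step 1: Player 1's margin = v1(A) - v1(B) = 91 - 42 = 49
Step 2: Player 2's margin = v2(B) - v2(A) = 66 - 54 = 12
Step 3: Total margin = 49 + 12 = 61

61


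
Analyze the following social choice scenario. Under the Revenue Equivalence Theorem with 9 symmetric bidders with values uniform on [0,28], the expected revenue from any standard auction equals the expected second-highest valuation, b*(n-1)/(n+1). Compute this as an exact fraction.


Step 1: By Revenue Equivalence, expected revenue = b*(n-1)/(n+1)
Step 2: Substituting n = 9, b = 28
Step 3: Revenue = 28*(9-1)/(9+1) = 28*8/10
Step 4: Revenue = 224/10 = 112/5

112/5


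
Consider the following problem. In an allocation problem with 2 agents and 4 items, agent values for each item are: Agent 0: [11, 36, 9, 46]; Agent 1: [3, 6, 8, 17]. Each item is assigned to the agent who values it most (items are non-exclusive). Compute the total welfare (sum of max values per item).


Step 1: For each item, find the maximum value among all agents.
Step 2: Item 0 -> Agent 0 (value 11)
Step 3: Item 1 -> Agent 0 (value 36)
Step 4: Item 2 -> Agent 0 (value 9)
Step 5: Item 3 -> Agent 0 (value 46)
Step 6: Total welfare = 11 + 36 + 9 + 46 = 102

102


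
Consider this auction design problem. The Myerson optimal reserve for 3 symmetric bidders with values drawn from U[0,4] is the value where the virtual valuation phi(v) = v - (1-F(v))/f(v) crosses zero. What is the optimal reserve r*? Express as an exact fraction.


Step 1: For U[0,4], F(v) = v/4 and f(v) = 1/4
Step 2: phi(v) = v - (1 - v/4)/(1/4) = v - (4 - v) = 2v - 4
Step 3: Set phi(r*) = 0: 2r* - 4 = 0
Step 4: r* = 4/2 = 2 (the number of bidders n = 3 does not enter)

2


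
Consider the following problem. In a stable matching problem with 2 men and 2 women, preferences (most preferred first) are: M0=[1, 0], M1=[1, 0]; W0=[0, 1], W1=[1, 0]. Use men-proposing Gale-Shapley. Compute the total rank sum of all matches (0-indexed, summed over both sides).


Step 1: Run Gale-Shapley (men propose, women hold best offer):
  M0 proposes to W1; she accepts
  M1 proposes to W1; she switches from M0
  M0 proposes to W0; she accepts
Step 2: Final matching: W0-M0, W1-M1
Step 3: 0-indexed ranks (man's rank of his match, then woman's): 1 + 0 + 0 + 0
Step 4: Total rank sum = 1

1


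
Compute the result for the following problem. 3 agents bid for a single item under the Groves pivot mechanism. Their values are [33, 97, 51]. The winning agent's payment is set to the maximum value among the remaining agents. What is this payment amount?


Step 1: The efficient winner is agent 1 with value 97
Step 2: Other agents' values: [33, 51]
Step 3: Pivot payment = max(others) = 51
Step 4: The winner pays 51

51


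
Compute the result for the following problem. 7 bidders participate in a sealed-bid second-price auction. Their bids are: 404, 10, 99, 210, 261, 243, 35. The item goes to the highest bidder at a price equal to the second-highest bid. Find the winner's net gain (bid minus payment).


Step 1: Sort bids in descending order: 404, 261, 243, 210, 99, 35, 10
Step 2: The winning bid is the highest: 404
Step 3: The payment equals the second-highest bid: 261
Step 4: Surplus = winner's bid - payment = 404 - 261 = 143

143


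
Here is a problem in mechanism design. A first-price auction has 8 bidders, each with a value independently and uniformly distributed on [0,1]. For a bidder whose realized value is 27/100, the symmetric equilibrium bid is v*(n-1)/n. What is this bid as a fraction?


Step 1: The symmetric BNE bidding function is b(v) = v * (n-1) / n
Step 2: Substitute v = 27/100 and n = 8
Step 3: b = 27/100 * 7/8
Step 4: b = 189/800

189/800


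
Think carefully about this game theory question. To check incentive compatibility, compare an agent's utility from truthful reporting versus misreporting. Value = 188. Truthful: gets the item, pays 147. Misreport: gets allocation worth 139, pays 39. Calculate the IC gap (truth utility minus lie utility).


Step 1: U(truth) = value - payment = 188 - 147 = 41
Step 2: U(lie) = allocation - payment = 139 - 39 = 100
Step 3: IC gap = 41 - 100 = -59

-59


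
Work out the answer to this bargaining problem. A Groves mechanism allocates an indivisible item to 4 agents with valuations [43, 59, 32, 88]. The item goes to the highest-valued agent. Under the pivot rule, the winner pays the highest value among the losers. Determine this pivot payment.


Step 1: The efficient winner is agent 3 with value 88
Step 2: Other agents' values: [43, 59, 32]
Step 3: Pivot payment = max(others) = 59
Step 4: The winner pays 59

59


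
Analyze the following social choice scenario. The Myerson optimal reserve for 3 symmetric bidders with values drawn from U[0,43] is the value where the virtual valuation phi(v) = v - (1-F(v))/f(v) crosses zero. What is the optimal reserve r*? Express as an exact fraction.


Step 1: For U[0,43], F(v) = v/43 and f(v) = 1/43
Step 2: phi(v) = v - (1 - v/43)/(1/43) = v - (43 - v) = 2v - 43
Step 3: Set phi(r*) = 0: 2r* - 43 = 0
Step 4: r* = 43/2 (the number of bidders n = 3 does not enter)

43/2


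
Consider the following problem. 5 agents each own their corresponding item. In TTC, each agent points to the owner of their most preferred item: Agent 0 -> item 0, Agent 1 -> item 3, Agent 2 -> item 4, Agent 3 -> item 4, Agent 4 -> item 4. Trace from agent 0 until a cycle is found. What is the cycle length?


Step 1: Trace the pointer graph from agent 0: 0 -> 0
Step 2: A cycle is detected when we revisit agent 0
Step 3: The cycle is: 0 -> 0
Step 4: Cycle length = 1

1


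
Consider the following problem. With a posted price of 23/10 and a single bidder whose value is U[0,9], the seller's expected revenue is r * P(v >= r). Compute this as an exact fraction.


Step 1: Posted price r = 23/10, value support [0,9]
Step 2: P(v >= r) = (9 - 23/10)/9 = 67/90
Step 3: Expected revenue = r * P(v >= r) = 23/10 * 67/90
Step 4: Revenue = 1541/900

1541/900


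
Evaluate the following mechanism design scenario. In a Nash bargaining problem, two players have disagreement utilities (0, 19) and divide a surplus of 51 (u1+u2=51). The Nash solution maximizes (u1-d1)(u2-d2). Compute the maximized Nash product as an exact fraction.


Step 1: The Nash solution splits surplus symmetrically above the disagreement point
Step 2: u1 = (total + d1 - d2)/2 = (51 + 0 - 19)/2 = 16
Step 3: u2 = (total - d1 + d2)/2 = (51 - 0 + 19)/2 = 35
Step 4: Nash product = (16 - 0) * (35 - 19)
Step 5: = 16 * 16 = 256

256


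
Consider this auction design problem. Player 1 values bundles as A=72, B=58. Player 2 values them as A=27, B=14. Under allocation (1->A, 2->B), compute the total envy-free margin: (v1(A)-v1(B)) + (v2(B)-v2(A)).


Step 1: Player 1's margin = v1(A) - v1(B) = 72 - 58 = 14
Step 2: Player 2's margin = v2(B) - v2(A) = 14 - 27 = -13
Step 3: Total margin = 14 + -13 = 1

1


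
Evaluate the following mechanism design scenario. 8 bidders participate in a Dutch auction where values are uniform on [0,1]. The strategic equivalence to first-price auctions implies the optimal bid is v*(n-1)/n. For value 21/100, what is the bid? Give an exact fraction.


Step 1: Dutch auctions are strategically equivalent to first-price auctions
Step 2: The equilibrium bid is b(v) = v*(n-1)/n
Step 3: b = 21/100 * 7/8
Step 4: b = 147/800

147/800


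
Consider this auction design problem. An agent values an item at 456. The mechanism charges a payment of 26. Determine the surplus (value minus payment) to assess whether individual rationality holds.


Step 1: Surplus = value - payment = 456 - 26 = 430
Step 2: IR is satisfied (surplus >= 0)

430


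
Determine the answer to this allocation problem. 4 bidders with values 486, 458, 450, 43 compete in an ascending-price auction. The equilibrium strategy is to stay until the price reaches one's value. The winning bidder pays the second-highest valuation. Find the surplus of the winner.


Step 1: Identify the highest value: 486
Step 2: Identify the second-highest value: 458
Step 3: The final price = second-highest value = 458
Step 4: Surplus = 486 - 458 = 28

28


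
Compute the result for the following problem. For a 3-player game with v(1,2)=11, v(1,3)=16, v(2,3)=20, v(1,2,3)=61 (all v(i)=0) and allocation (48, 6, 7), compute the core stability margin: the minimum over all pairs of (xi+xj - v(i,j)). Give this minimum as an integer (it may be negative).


Step 1: Slack for coalition (1,2): x1+x2 - v12 = 54 - 11 = 43
Step 2: Slack for coalition (1,3): x1+x3 - v13 = 55 - 16 = 39
Step 3: Slack for coalition (2,3): x2+x3 - v23 = 13 - 20 = -7
Step 4: Minimum slack = min(43, 39, -7) = -7, attained by (2,3); coalition (2,3) can block (slack < 0), so the allocation is not in the core

-7


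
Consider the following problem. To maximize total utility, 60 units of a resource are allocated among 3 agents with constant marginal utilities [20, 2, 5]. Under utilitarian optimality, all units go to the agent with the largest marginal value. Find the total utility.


Step 1: The marginal utilities are [20, 2, 5]
Step 2: The highest marginal utility is 20
Step 3: All 60 units go to that agent
Step 4: Total utility = 20 * 60 = 1200

1200


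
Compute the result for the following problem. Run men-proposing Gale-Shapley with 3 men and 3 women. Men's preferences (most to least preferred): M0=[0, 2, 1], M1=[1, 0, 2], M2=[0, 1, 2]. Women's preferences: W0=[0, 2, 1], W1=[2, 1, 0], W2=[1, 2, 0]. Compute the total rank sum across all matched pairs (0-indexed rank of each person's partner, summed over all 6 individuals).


Step 1: Run Gale-Shapley (men propose, women hold best offer):
  M0 proposes to W0; she accepts
  M1 proposes to W1; she accepts
  M2 proposes to W0; rejected
  M2 proposes to W1; she switches from M1
  M1 proposes to W0; rejected
  M1 proposes to W2; she accepts
Step 2: Final matching: W0-M0, W1-M2, W2-M1
Step 3: 0-indexed ranks (man's rank of his match, then woman's): 0 + 0 + 1 + 0 + 2 + 0
Step 4: Total rank sum = 3

3


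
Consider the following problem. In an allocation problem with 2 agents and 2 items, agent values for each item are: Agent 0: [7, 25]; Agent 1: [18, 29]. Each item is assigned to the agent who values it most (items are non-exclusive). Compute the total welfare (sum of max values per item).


Step 1: For each item, find the maximum value among all agents.
Step 2: Item 0 -> Agent 1 (value 18)
Step 3: Item 1 -> Agent 1 (value 29)
Step 4: Total welfare = 18 + 29 = 47

47


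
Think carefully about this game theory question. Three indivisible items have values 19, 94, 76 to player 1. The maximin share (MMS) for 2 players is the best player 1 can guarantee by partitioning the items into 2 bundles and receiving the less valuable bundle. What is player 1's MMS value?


Step 1: Item values = 19, 94, 76
Step 2: Enumerate all 2-bundle partitions and take the smaller bundle:
  Partition 1: {19} vs {94,76} -> bundles 19, 170; min = 19
  Partition 2: {94} vs {19,76} -> bundles 94, 95; min = 94
  Partition 3: {76} vs {19,94} -> bundles 76, 113; min = 76
Step 3: MMS = max(19, 94, 76) = 94

94


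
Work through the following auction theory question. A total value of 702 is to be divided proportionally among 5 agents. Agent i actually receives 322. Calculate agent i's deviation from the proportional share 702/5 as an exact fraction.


Step 1: Proportional share = 702/5
Step 2: Agent's actual allocation = 322
Step 3: Excess = 322 - 702/5 = 908/5

908/5


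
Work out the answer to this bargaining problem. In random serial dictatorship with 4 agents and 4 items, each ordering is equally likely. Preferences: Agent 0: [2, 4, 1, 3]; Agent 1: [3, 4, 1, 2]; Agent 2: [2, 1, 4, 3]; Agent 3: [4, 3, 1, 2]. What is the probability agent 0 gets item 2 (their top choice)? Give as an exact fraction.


Step 1: Agent 0 wants item 2
Step 2: There are 24 possible orderings of agents
Step 3: In 12 orderings, agent 0 gets item 2
Step 4: Probability = 12/24 = 1/2

1/2


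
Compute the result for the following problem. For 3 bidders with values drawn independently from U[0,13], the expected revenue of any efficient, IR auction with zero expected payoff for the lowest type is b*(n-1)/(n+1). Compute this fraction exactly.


Step 1: By Revenue Equivalence, expected revenue = b*(n-1)/(n+1)
Step 2: Substituting n = 3, b = 13
Step 3: Revenue = 13*(3-1)/(3+1) = 13*2/4
Step 4: Revenue = 26/4 = 13/2

13/2


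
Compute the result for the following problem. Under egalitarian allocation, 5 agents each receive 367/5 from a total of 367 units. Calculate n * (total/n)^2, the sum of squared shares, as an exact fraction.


Step 1: Each agent's share = 367/5
Step 2: Square of each share = (367/5)^2 = 134689/25
Step 3: Sum of squares = 5 * 134689/25 = 134689/5

134689/5


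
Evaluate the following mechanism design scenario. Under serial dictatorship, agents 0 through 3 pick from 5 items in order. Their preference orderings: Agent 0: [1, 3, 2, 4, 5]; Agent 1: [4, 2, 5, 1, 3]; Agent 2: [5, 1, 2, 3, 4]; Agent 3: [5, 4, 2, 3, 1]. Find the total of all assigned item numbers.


Step 1: Agent 0 picks item 1
Step 2: Agent 1 picks item 4
Step 3: Agent 2 picks item 5
Step 4: Agent 3 picks item 2
Step 5: Sum = 1 + 4 + 5 + 2 = 12

12


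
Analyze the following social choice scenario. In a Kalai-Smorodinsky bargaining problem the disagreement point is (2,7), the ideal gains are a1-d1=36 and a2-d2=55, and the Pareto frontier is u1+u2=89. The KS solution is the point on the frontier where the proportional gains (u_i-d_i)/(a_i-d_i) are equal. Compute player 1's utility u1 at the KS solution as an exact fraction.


Step 1: At the KS point, (u1-d1)/r1 = (u2-d2)/r2 = t and u1+u2 = 89
Step 2: u1 = d1 + r1*t and u2 = d2 + r2*t, so (d1 + r1*t) + (d2 + r2*t) = 89
Step 3: t = (89 - 2 - 7)/(36 + 55) = 80/91
Step 4: u1 = d1 + r1*t = 2 + 36 * 80/91 = 3062/91
Step 5: (Check: u2 = d2 + r2*t = 5037/91; u1+u2 = 3062/91 + 5037/91 = 89, on the frontier.)

3062/91


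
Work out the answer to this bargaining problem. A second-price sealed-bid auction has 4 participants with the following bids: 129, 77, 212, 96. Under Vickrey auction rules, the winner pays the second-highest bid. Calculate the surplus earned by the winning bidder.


Step 1: Sort bids in descending order: 212, 129, 96, 77
Step 2: The winning bid is the highest: 212
Step 3: The payment equals the second-highest bid: 129
Step 4: Surplus = winner's bid - payment = 212 - 129 = 83

83


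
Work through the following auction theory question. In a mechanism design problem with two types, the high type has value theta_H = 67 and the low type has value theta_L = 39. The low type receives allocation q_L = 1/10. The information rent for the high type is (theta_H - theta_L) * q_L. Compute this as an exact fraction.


Step 1: theta_H - theta_L = 67 - 39 = 28
Step 2: Information rent = (theta_H - theta_L) * q_L
Step 3: = 28 * 1/10
Step 4: = 14/5

14/5


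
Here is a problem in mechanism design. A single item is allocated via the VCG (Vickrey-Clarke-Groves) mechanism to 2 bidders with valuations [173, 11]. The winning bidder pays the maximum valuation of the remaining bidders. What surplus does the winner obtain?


Step 1: The winner is the agent with the highest value: agent 0 with value 173
Step 2: Values of other agents: [11]
Step 3: VCG payment = max of others' values = 11
Step 4: Surplus = 173 - 11 = 162

162


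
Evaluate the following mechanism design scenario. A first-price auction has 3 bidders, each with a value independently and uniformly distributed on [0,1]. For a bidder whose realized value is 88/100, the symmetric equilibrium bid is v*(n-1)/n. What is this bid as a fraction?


Step 1: The symmetric BNE bidding function is b(v) = v * (n-1) / n
Step 2: Substitute v = 22/25 and n = 3
Step 3: b = 22/25 * 2/3
Step 4: b = 44/75

44/75


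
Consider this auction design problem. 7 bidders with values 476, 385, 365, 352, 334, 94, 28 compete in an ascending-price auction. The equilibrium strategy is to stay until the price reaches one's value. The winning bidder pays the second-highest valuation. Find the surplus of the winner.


Step 1: Identify the highest value: 476
Step 2: Identify the second-highest value: 385
Step 3: The final price = second-highest value = 385
Step 4: Surplus = 476 - 385 = 91

91


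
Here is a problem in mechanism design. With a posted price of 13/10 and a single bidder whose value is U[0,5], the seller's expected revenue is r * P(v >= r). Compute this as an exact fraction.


Step 1: Posted price r = 13/10, value support [0,5]
Step 2: P(v >= r) = (5 - 13/10)/5 = 37/50
Step 3: Expected revenue = r * P(v >= r) = 13/10 * 37/50
Step 4: Revenue = 481/500

481/500


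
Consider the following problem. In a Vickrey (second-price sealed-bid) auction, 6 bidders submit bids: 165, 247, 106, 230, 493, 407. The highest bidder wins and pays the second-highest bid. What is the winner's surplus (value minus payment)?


Step 1: Sort bids in descending order: 493, 407, 247, 230, 165, 106
Step 2: The winning bid is the highest: 493
Step 3: The payment equals the second-highest bid: 407
Step 4: Surplus = winner's bid - payment = 493 - 407 = 86

86


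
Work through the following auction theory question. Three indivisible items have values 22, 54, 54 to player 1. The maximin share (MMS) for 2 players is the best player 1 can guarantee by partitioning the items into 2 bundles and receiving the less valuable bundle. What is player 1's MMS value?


Step 1: Item values = 22, 54, 54
Step 2: Enumerate all 2-bundle partitions and take the smaller bundle:
  Partition 1: {22} vs {54,54} -> bundles 22, 108; min = 22
  Partition 2: {54} vs {22,54} -> bundles 54, 76; min = 54
  Partition 3: {54} vs {22,54} -> bundles 54, 76; min = 54
Step 3: MMS = max(22, 54, 54) = 54

54


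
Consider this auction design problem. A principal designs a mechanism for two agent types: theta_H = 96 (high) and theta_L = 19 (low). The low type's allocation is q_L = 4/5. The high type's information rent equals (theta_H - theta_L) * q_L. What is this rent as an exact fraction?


Step 1: theta_H - theta_L = 96 - 19 = 77
Step 2: Information rent = (theta_H - theta_L) * q_L
Step 3: = 77 * 4/5
Step 4: = 308/5

308/5


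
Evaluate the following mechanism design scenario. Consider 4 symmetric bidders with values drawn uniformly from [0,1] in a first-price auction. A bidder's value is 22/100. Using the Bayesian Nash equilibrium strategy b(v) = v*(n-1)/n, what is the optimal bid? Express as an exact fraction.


Step 1: The symmetric BNE bidding function is b(v) = v * (n-1) / n
Step 2: Substitute v = 11/50 and n = 4
Step 3: b = 11/50 * 3/4
Step 4: b = 33/200

33/200


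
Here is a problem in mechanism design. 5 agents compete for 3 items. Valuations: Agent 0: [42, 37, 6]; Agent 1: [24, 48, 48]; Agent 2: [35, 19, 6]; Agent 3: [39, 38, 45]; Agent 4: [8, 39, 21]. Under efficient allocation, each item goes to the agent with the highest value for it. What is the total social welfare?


Step 1: For each item, find the maximum value among all agents.
Step 2: Item 0 -> Agent 0 (value 42)
Step 3: Item 1 -> Agent 1 (value 48)
Step 4: Item 2 -> Agent 1 (value 48)
Step 5: Total welfare = 42 + 48 + 48 = 138

138


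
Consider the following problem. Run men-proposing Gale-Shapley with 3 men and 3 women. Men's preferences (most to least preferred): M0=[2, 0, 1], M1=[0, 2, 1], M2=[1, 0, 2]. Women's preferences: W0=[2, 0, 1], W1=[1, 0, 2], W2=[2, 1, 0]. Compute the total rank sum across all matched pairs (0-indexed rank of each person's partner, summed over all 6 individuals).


Step 1: Run Gale-Shapley (men propose, women hold best offer):
  M0 proposes to W2; she accepts
  M1 proposes to W0; she accepts
  M2 proposes to W1; she accepts
Step 2: Final matching: W0-M1, W1-M2, W2-M0
Step 3: 0-indexed ranks (man's rank of his match, then woman's): 0 + 2 + 0 + 2 + 0 + 2
Step 4: Total rank sum = 6

6


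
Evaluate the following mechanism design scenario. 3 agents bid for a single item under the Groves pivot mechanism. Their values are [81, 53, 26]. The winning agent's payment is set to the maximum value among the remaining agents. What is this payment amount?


Step 1: The efficient winner is agent 0 with value 81
Step 2: Other agents' values: [53, 26]
Step 3: Pivot payment = max(others) = 53
Step 4: The winner pays 53

53


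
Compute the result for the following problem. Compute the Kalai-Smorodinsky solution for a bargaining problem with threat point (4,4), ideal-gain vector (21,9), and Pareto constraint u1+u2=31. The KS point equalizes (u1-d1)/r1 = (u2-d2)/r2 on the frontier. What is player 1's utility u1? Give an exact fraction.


Step 1: At the KS point, (u1-d1)/r1 = (u2-d2)/r2 = t and u1+u2 = 31
Step 2: u1 = d1 + r1*t and u2 = d2 + r2*t, so (d1 + r1*t) + (d2 + r2*t) = 31
Step 3: t = (31 - 4 - 4)/(21 + 9) = 23/30
Step 4: u1 = d1 + r1*t = 4 + 21 * 23/30 = 201/10
Step 5: (Check: u2 = d2 + r2*t = 109/10; u1+u2 = 201/10 + 109/10 = 31, on the frontier.)

201/10


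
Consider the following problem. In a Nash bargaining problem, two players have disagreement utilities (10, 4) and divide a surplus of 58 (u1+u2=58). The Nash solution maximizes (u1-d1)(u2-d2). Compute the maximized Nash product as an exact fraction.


Step 1: The Nash solution splits surplus symmetrically above the disagreement point
Step 2: u1 = (total + d1 - d2)/2 = (58 + 10 - 4)/2 = 32
Step 3: u2 = (total - d1 + d2)/2 = (58 - 10 + 4)/2 = 26
Step 4: Nash product = (32 - 10) * (26 - 4)
Step 5: = 22 * 22 = 484

484


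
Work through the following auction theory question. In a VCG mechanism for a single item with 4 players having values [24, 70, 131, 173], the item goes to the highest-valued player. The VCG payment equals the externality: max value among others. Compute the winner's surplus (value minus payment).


Step 1: The winner is the agent with the highest value: agent 3 with value 173
Step 2: Values of other agents: [24, 70, 131]
Step 3: VCG payment = max of others' values = 131
Step 4: Surplus = 173 - 131 = 42

42


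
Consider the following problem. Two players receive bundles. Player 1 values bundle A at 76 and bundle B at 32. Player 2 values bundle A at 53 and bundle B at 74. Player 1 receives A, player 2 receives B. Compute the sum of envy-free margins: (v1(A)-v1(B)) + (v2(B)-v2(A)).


Step 1: Player 1's margin = v1(A) - v1(B) = 76 - 32 = 44
Step 2: Player 2's margin = v2(B) - v2(A) = 74 - 53 = 21
Step 3: Total margin = 44 + 21 = 65

65


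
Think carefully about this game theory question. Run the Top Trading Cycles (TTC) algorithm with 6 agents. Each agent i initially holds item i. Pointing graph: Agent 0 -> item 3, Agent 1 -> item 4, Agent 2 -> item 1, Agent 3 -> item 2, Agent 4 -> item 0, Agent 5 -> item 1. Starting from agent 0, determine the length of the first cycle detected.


Step 1: Trace the pointer graph from agent 0: 0 -> 3 -> 2 -> 1 -> 4 -> 0
Step 2: A cycle is detected when we revisit agent 0
Step 3: The cycle is: 0 -> 3 -> 2 -> 1 -> 4 -> 0
Step 4: Cycle length = 5

5


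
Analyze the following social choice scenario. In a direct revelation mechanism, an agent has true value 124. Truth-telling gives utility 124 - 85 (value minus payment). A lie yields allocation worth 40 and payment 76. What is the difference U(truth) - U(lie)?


Step 1: U(truth) = value - payment = 124 - 85 = 39
Step 2: U(lie) = allocation - payment = 40 - 76 = -36
Step 3: IC gap = 39 - (-36) = 75

75


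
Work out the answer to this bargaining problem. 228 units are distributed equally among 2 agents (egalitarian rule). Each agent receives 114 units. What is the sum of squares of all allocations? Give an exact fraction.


Step 1: Each agent's share = 228/2 = 114
Step 2: Square of each share = (114)^2 = 12996
Step 3: Sum of squares = 2 * 12996 = 25992

25992


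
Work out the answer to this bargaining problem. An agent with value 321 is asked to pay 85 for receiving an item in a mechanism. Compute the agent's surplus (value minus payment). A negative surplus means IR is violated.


Step 1: Surplus = value - payment = 321 - 85 = 236
Step 2: IR is satisfied (surplus >= 0)

236


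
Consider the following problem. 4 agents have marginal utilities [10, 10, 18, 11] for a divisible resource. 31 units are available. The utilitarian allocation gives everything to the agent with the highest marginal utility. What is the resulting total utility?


Step 1: The marginal utilities are [10, 10, 18, 11]
Step 2: The highest marginal utility is 18
Step 3: All 31 units go to that agent
Step 4: Total utility = 18 * 31 = 558

558


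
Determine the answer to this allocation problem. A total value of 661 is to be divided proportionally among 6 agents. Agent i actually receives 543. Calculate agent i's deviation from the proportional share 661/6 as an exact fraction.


Step 1: Proportional share = 661/6
Step 2: Agent's actual allocation = 543
Step 3: Excess = 543 - 661/6 = 2597/6

2597/6


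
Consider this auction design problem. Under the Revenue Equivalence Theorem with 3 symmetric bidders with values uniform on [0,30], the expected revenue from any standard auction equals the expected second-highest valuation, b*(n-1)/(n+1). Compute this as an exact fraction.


Step 1: By Revenue Equivalence, expected revenue = b*(n-1)/(n+1)
Step 2: Substituting n = 3, b = 30
Step 3: Revenue = 30*(3-1)/(3+1) = 30*2/4
Step 4: Revenue = 60/4 = 15

15


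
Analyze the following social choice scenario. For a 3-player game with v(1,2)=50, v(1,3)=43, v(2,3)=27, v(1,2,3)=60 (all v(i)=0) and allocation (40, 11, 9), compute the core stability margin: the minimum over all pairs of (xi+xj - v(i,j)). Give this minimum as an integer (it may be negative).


Step 1: Slack for coalition (1,2): x1+x2 - v12 = 51 - 50 = 1
Step 2: Slack for coalition (1,3): x1+x3 - v13 = 49 - 43 = 6
Step 3: Slack for coalition (2,3): x2+x3 - v23 = 20 - 27 = -7
Step 4: Minimum slack = min(1, 6, -7) = -7, attained by (2,3); coalition (2,3) can block (slack < 0), so the allocation is not in the core

-7


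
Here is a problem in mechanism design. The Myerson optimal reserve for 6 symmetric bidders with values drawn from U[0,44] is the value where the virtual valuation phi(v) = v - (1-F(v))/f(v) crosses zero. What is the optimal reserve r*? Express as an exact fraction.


Step 1: For U[0,44], F(v) = v/44 and f(v) = 1/44
Step 2: phi(v) = v - (1 - v/44)/(1/44) = v - (44 - v) = 2v - 44
Step 3: Set phi(r*) = 0: 2r* - 44 = 0
Step 4: r* = 44/2 = 22 (the number of bidders n = 6 does not enter)

22


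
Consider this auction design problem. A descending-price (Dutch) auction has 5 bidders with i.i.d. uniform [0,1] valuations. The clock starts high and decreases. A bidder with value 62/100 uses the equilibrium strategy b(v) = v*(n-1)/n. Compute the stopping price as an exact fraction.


Step 1: Dutch auctions are strategically equivalent to first-price auctions
Step 2: The equilibrium bid is b(v) = v*(n-1)/n
Step 3: b = 31/50 * 4/5
Step 4: b = 62/125

62/125


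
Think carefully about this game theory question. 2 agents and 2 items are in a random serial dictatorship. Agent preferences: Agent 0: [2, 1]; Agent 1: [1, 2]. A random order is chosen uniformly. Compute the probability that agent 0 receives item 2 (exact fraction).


Step 1: Agent 0 wants item 2
Step 2: There are 2 possible orderings of agents
Step 3: In 2 orderings, agent 0 gets item 2
Step 4: Probability = 2/2 = 1

1
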